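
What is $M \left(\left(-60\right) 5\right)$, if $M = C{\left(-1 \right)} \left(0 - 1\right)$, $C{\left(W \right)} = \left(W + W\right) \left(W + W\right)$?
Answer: $1200$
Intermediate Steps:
$C{\left(W \right)} = 4 W^{2}$ ($C{\left(W \right)} = 2 W 2 W = 4 W^{2}$)
$M = -4$ ($M = 4 \left(-1\right)^{2} \left(0 - 1\right) = 4 \cdot 1 \left(-1\right) = 4 \left(-1\right) = -4$)
$M \left(\left(-60\right) 5\right) = - 4 \left(\left(-60\right) 5\right) = \left(-4\right) \left(-300\right) = 1200$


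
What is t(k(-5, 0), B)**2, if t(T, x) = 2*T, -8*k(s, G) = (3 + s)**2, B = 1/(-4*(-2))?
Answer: 1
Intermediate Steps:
B = 1/8 ≈ 0.12500
k(s, G) = -(3 + s)**2/8
t(k(-5, 0), B)**2 = (2*(-(3 - 5)**2/8))**2 = (2*(-1/8*(-2)**2))**2 = (2*(-1/8*4))**2 = (2*(-1/2))**2 = (-1)**2 = 1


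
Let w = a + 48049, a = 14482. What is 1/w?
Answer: 1/62531 ≈ 1.5992e-5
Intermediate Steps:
w = 62531 (w = 14482 + 48049 = 62531)
1/w = 1/62531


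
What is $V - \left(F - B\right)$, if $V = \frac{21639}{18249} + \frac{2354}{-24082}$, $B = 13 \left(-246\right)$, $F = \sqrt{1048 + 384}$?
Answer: $- \frac{234159106752}{73245403} - 2 \sqrt{358} \approx -3234.8$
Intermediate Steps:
$F = 2 \sqrt{358}$ ($F = \sqrt{1432} = 2 \sqrt{358} \approx 37.842$)
$B = -3198$
$V = \frac{79692042}{73245403}$ ($V = 21639 \cdot \frac{1}{18249} + 2354 \left(- \frac{1}{24082}\right) = \frac{7213}{6083} - \frac{1177}{12041} = \frac{79692042}{73245403} \approx 1.088$)
$V - \left(F - B\right) = \frac{79692042}{73245403} - \left(2 \sqrt{358} - -3198\right) = \frac{79692042}{73245403} - \left(2 \sqrt{358} + 3198\right) = \frac{79692042}{73245403} - \left(3198 + 2 \sqrt{358}\right) = - \frac{234159106752}{73245403} - 2 \sqrt{358}$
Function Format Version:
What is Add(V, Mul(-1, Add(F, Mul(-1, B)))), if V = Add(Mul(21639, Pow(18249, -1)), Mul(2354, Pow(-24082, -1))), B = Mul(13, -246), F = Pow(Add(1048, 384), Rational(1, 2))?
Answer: Add(Rational(-234159106752, 73245403), Mul(-2, Pow(358, Rational(1, 2)))) ≈ -3234.8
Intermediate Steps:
F = Mul(2, Pow(358, Rational(1, 2))) (F = Pow(1432, Rational(1, 2)) = Mul(2, Pow(358, Rational(1, 2))) ≈ 37.842)
B = -3198
V = Rational(79692042, 73245403) (V = Add(Mul(21639, Rational(1, 18249)), Mul(2354, Rational(-1, 24082))) = Add(Rational(7213, 6083), Rational(-1177, 12041)) = Rational(79692042, 73245403) ≈ 1.0880)
Add(V, Mul(-1, Add(F, Mul(-1, B)))) = Add(Rational(79692042, 73245403), Mul(-1, Add(Mul(2, Pow(358, Rational(1, 2))), Mul(-1, -3198)))) = Add(Rational(79692042, 73245403), Mul(-1, Add(Mul(2, Pow(358, Rational(1, 2))), 3198))) = Add(Rational(79692042, 73245403), Mul(-1, Add(3198, Mul(2, Pow(358, Rational(1, 2)))))) = Add(Rational(79692042, 73245403), Add(-3198, Mul(-2, Pow(358, Rational(1, 2))))) = Add(Rational(-234159106752, 73245403), Mul(-2, Pow(358, Rational(1, 2))))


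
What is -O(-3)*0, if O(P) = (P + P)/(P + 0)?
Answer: 0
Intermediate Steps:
O(P) = 2 (O(P) = (2*P)/P = 2)
-O(-3)*0 = -1*2*0 = -2*0 = 0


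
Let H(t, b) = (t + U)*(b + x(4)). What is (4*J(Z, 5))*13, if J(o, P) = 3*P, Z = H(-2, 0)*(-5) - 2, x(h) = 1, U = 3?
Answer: 780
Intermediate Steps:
H(t, b) = (1 + b)*(3 + t) (H(t, b) = (t + 3)*(b + 1) = (3 + t)*(1 + b) = (1 + b)*(3 + t))
Z = -7 (Z = (3 - 2 + 3*0 + 0*(-2))*(-5) - 2 = (3 - 2 + 0 + 0)*(-5) - 2 = 1*(-5) - 2 = -5 - 2 = -7)
(4*J(Z, 5))*13 = (4*(3*5))*13 = (4*15)*13 = 60*13 = 780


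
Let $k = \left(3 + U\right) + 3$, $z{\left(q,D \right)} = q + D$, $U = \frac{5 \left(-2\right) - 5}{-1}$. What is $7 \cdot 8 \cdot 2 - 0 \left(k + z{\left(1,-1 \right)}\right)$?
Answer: $112$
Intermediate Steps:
$U = 15$ ($U = \left(-10 - 5\right) \left(-1\right) = \left(-15\right) \left(-1\right) = 15$)
$z{\left(q,D \right)} = D + q$
$k = 21$ ($k = \left(3 + 15\right) + 3 = 18 + 3 = 21$)
$7 \cdot 8 \cdot 2 - 0 \left(k + z{\left(1,-1 \right)}\right) = 7 \cdot 8 \cdot 2 - 0 \left(21 + \left(-1 + 1\right)\right) = 56 \cdot 2 - 0 \left(21 + 0\right) = 112 - 0 \cdot 21 = 112 - 0 = 112 + 0 = 112$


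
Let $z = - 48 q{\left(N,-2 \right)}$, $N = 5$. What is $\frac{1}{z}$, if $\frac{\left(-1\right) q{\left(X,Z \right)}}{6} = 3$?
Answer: $\frac{1}{864} \approx 0.0011574$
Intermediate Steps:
$q{\left(X,Z \right)} = -18$ ($q{\left(X,Z \right)} = \left(-6\right) 3 = -18$)
$z = 864$ ($z = \left(-48\right) \left(-18\right) = 864$)
$\frac{1}{z} = \frac{1}{864}$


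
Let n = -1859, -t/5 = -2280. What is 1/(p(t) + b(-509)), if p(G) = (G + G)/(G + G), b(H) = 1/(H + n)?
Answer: 2368/2367 ≈ 1.0004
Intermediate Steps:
t = 11400 (t = -5*(-2280) = 11400)
b(H) = 1/(-1859 + H) (b(H) = 1/(H - 1859) = 1/(-1859 + H))
p(G) = 1 (p(G) = (2*G)/((2*G)) = (2*G)*(1/(2*G)) = 1)
1/(p(t) + b(-509)) = 1/(1 + 1/(-1859 - 509)) = 1/(1 + 1/(-2368)) = 1/(1 - 1/2368) = 1/(2367/2368) = 2368/2367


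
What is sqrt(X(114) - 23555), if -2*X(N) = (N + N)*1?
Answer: I*sqrt(23669) ≈ 153.85*I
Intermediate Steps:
X(N) = -N (X(N) = -(N + N)/2 = -2*N/2 = -N)
sqrt(X(114) - 23555) = sqrt(-1*114 - 23555) = sqrt(-114 - 23555) = sqrt(-23669) = I*sqrt(23669)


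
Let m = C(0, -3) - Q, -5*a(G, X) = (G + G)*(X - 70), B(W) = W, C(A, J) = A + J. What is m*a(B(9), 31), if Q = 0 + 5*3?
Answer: -12636/5 ≈ -2527.2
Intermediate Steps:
Q = 15 (Q = 0 + 15 = 15)
a(G, X) = -2*G*(-70 + X)/5 (a(G, X) = -(G + G)*(X - 70)/5 = -2*G*(-70 + X)/5)
m = -18 (m = (0 - 3) - 1*15 = -3 - 15 = -18)
m*a(B(9), 31) = -36*9*(70 - 1*31)/5 = -36*9*(70 - 31)/5 = -36*9*39/5 = -18*702/5 = -12636/5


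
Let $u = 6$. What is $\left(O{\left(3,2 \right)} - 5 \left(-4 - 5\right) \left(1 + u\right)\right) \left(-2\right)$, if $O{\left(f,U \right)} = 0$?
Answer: $-630$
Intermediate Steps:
$\left(O{\left(3,2 \right)} - 5 \left(-4 - 5\right) \left(1 + u\right)\right) \left(-2\right) = \left(0 - 5 \left(-4 - 5\right) \left(1 + 6\right)\right) \left(-2\right) = \left(0 - 5 \left(\left(-9\right) 7\right)\right) \left(-2\right) = \left(0 - -315\right) \left(-2\right) = \left(0 + 315\right) \left(-2\right) = 315 \left(-2\right) = -630$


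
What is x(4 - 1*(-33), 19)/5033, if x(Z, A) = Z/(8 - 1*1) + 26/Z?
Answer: 1551/1303547 ≈ 0.0011898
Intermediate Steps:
x(Z, A) = 26/Z + Z/7 (x(Z, A) = Z/(8 - 1) + 26/Z = Z/7 + 26/Z = 26/Z + Z/7)
x(4 - 1*(-33), 19)/5033 = (26/(4 - 1*(-33)) + (4 - 1*(-33))/7)/5033 = (26/(4 + 33) + (4 + 33)/7)*(1/5033) = (26/37 + (1/7)*37)*(1/5033) = (26*(1/37) + 37/7)*(1/5033) = (26/37 + 37/7)*(1/5033) = (1551/259)*(1/5033) = 1551/1303547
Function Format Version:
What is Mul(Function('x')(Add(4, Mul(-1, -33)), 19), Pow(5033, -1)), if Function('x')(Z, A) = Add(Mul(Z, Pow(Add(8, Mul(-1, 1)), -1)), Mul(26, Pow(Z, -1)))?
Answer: Rational(1551, 1303547) ≈ 0.0011898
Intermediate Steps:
Function('x')(Z, A) = Add(Mul(26, Pow(Z, -1)), Mul(Rational(1, 7), Z)) (Function('x')(Z, A) = Add(Mul(Z, Pow(Add(8, -1), -1)), Mul(26, Pow(Z, -1))) = Add(Mul(Z, Pow(7, -1)), Mul(26, Pow(Z, -1))) = Add(Mul(Z, Rational(1, 7)), Mul(26, Pow(Z, -1))) = Add(Mul(Rational(1, 7), Z), Mul(26, Pow(Z, -1))) = Add(Mul(26, Pow(Z, -1)), Mul(Rational(1, 7), Z)))
Mul(Function('x')(Add(4, Mul(-1, -33)), 19), Pow(5033, -1)) = Mul(Add(Mul(26, Pow(Add(4, Mul(-1, -33)), -1)), Mul(Rational(1, 7), Add(4, Mul(-1, -33)))), Pow(5033, -1)) = Mul(Add(Mul(26, Pow(Add(4, 33), -1)), Mul(Rational(1, 7), Add(4, 33))), Rational(1, 5033)) = Mul(Add(Mul(26, Pow(37, -1)), Mul(Rational(1, 7), 37)), Rational(1, 5033)) = Mul(Add(Mul(26, Rational(1, 37)), Rational(37, 7)), Rational(1, 5033)) = Mul(Add(Rational(26, 37), Rational(37, 7)), Rational(1, 5033)) = Mul(Rational(1551, 259), Rational(1, 5033)) = Rational(1551, 1303547)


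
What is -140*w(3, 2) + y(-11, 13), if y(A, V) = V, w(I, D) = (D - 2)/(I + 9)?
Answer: 13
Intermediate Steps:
w(I, D) = (-2 + D)/(9 + I)
-140*w(3, 2) + y(-11, 13) = -140*(-2 + 2)/(9 + 3) + 13 = -140*0/12 + 13 = -35*0/3 + 13 = -140*0 + 13 = 0 + 13 = 13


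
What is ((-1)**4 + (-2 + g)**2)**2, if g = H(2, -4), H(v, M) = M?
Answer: 1369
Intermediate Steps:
g = -4
((-1)**4 + (-2 + g)**2)**2 = ((-1)**4 + (-2 - 4)**2)**2 = (1 + (-6)**2)**2 = (1 + 36)**2 = 37**2 = 1369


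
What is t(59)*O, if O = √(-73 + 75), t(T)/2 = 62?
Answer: 124*√2 ≈ 175.36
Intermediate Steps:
t(T) = 124 (t(T) = 2*62 = 124)
O = √2 ≈ 1.4142
t(59)*O = 124*√2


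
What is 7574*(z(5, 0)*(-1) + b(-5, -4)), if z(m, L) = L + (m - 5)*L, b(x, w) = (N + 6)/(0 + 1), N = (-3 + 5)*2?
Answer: 75740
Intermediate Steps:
N = 4 (N = 2*2 = 4)
b(x, w) = 10 (b(x, w) = (4 + 6)/(0 + 1) = 10/1 = 10*1 = 10)
z(m, L) = L + L*(-5 + m) (z(m, L) = L + (-5 + m)*L = L + L*(-5 + m))
7574*(z(5, 0)*(-1) + b(-5, -4)) = 7574*((0*(-4 + 5))*(-1) + 10) = 7574*((0*1)*(-1) + 10) = 7574*(0*(-1) + 10) = 7574*(0 + 10) = 7574*10 = 75740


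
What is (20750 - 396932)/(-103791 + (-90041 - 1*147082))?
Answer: 62697/56819 ≈ 1.1035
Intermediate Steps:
(20750 - 396932)/(-103791 + (-90041 - 1*147082)) = -376182/(-103791 + (-90041 - 147082)) = -376182/(-103791 - 237123) = -376182/(-340914) = -376182*(-1/340914) = 62697/56819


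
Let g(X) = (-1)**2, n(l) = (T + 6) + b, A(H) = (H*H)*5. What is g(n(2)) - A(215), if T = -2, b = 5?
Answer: -231124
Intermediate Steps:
A(H) = 5*H**2 (A(H) = H**2*5 = 5*H**2)
n(l) = 9 (n(l) = (-2 + 6) + 5 = 4 + 5 = 9)
g(X) = 1
g(n(2)) - A(215) = 1 - 5*215**2 = 1 - 5*46225 = 1 - 1*231125 = 1 - 231125 = -231124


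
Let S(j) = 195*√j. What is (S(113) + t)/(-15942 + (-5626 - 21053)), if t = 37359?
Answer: -12453/14207 - 65*√113/14207 ≈ -0.92517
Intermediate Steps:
(S(113) + t)/(-15942 + (-5626 - 21053)) = (195*√113 + 37359)/(-15942 + (-5626 - 21053)) = (37359 + 195*√113)/(-15942 - 26679) = (37359 + 195*√113)/(-42621) = (37359 + 195*√113)*(-1/42621) = -12453/14207 - 65*√113/14207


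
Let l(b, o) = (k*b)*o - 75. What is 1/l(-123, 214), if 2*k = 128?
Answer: -1/1684683 ≈ -5.9358e-7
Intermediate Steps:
k = 64 (k = (1/2)*128 = 64)
l(b, o) = -75 + 64*b*o (l(b, o) = (64*b)*o - 75 = 64*b*o - 75 = -75 + 64*b*o)
1/l(-123, 214) = 1/(-75 + 64*(-123)*214) = 1/(-75 - 1684608) = 1/(-1684683) = -1/1684683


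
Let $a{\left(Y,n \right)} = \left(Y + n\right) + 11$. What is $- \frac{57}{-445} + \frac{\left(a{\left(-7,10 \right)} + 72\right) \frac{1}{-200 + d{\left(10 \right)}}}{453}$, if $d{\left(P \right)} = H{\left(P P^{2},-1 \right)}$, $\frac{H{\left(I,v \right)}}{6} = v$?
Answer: $\frac{2640428}{20763255} \approx 0.12717$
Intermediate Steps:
$a{\left(Y,n \right)} = 11 + Y + n$
$H{\left(I,v \right)} = 6 v$
$d{\left(P \right)} = -6$ ($d{\left(P \right)} = 6 \left(-1\right) = -6$)
$- \frac{57}{-445} + \frac{\left(a{\left(-7,10 \right)} + 72\right) \frac{1}{-200 + d{\left(10 \right)}}}{453} = - \frac{57}{-445} + \frac{\left(\left(11 - 7 + 10\right) + 72\right) \frac{1}{-200 - 6}}{453} = \left(-57\right) \left(- \frac{1}{445}\right) + \frac{14 + 72}{-206} \cdot \frac{1}{453} = \frac{57}{445} + 86 \left(- \frac{1}{206}\right) \frac{1}{453} = \frac{57}{445} - \frac{43}{46659} = \frac{2640428}{20763255}$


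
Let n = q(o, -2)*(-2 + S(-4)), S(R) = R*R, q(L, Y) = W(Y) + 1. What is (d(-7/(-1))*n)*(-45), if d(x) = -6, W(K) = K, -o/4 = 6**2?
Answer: -3780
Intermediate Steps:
o = -144 (o = -4*6**2 = -4*36 = -144)
q(L, Y) = 1 + Y (q(L, Y) = Y + 1 = 1 + Y)
S(R) = R**2
n = -14 (n = (1 - 2)*(-2 + (-4)**2) = -(-2 + 16) = -1*14 = -14)
(d(-7/(-1))*n)*(-45) = -6*(-14)*(-45) = 84*(-45) = -3780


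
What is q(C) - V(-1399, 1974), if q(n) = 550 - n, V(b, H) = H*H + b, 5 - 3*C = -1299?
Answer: -11685485/3 ≈ -3.8952e+6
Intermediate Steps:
C = 1304/3 (C = 5/3 - 1/3*(-1299) = 5/3 + 433 = 1304/3 ≈ 434.67)
V(b, H) = b + H**2 (V(b, H) = H**2 + b = b + H**2)
q(C) - V(-1399, 1974) = (550 - 1*1304/3) - (-1399 + 1974**2) = (550 - 1304/3) - (-1399 + 3896676) = 346/3 - 1*3895277 = 346/3 - 3895277 = -11685485/3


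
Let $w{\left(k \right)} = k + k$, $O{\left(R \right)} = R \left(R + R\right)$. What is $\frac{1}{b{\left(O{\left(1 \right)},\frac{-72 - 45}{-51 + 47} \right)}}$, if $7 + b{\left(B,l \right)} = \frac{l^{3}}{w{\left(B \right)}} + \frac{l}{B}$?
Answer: $\frac{256}{1603565} \approx 0.00015964$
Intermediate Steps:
$O{\left(R \right)} = 2 R^{2}$ ($O{\left(R \right)} = R 2 R = 2 R^{2}$)
$w{\left(k \right)} = 2 k$
$b{\left(B,l \right)} = -7 + \frac{l}{B} + \frac{l^{3}}{2 B}$ ($b{\left(B,l \right)} = -7 + \left(\frac{l^{3}}{2 B} + \frac{l}{B}\right) = -7 + \left(\frac{l}{B} + \frac{l^{3}}{2 B}\right) = -7 + \frac{l}{B} + \frac{l^{3}}{2 B}$)
$\frac{1}{b{\left(O{\left(1 \right)},\frac{-72 - 45}{-51 + 47} \right)}} = \frac{1}{\frac{1}{2 \cdot 1^{2}} \left(\frac{-72 - 45}{-51 + 47} + \frac{\left(\frac{-72 - 45}{-51 + 47}\right)^{3}}{2} - 7 \cdot 2 \cdot 1^{2}\right)} = \frac{1}{\frac{1}{2 \cdot 1} \left(- \frac{117}{-4} + \frac{\left(- \frac{117}{-4}\right)^{3}}{2} - 7 \cdot 2 \cdot 1\right)} = \frac{1}{\frac{1}{2} \left(\left(-117\right) \left(- \frac{1}{4}\right) + \frac{\left(\left(-117\right) \left(- \frac{1}{4}\right)\right)^{3}}{2} - 14\right)} = \frac{1}{\frac{1}{2} \left(\frac{117}{4} + \frac{\left(\frac{117}{4}\right)^{3}}{2} - 14\right)} = \frac{1}{\frac{1}{2} \left(\frac{117}{4} + \frac{1}{2} \cdot \frac{1601613}{64} - 14\right)} = \frac{1}{\frac{1}{2} \left(\frac{117}{4} + \frac{1601613}{128} - 14\right)} = \frac{1}{\frac{1}{2} \cdot \frac{1603565}{128}} = \frac{1}{\frac{1603565}{256}} = \frac{256}{1603565}$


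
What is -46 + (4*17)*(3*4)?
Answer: 770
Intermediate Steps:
-46 + (4*17)*(3*4) = -46 + 68*12 = -46 + 816 = 770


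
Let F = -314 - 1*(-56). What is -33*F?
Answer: 8514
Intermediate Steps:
F = -258 (F = -314 + 56 = -258)
-33*F = -33*(-258) = 8514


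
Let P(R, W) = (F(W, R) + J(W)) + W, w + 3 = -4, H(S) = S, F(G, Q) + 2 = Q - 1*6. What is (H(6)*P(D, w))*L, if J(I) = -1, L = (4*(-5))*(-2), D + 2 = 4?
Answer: -3360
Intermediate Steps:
F(G, Q) = -8 + Q (F(G, Q) = -2 + (Q - 1*6) = -2 + (Q - 6) = -2 + (-6 + Q) = -8 + Q)
D = 2 (D = -2 + 4 = 2)
w = -7 (w = -3 - 4 = -7)
L = 40 (L = -20*(-2) = 40)
P(R, W) = -9 + R + W (P(R, W) = ((-8 + R) - 1) + W = (-9 + R) + W = -9 + R + W)
(H(6)*P(D, w))*L = (6*(-9 + 2 - 7))*40 = (6*(-14))*40 = -84*40 = -3360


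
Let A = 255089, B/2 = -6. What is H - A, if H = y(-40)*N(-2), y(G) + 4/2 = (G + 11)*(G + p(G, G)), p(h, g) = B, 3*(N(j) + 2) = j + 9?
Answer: -254587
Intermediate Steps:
N(j) = 1 + j/3 (N(j) = -2 + (j + 9)/3 = -2 + (9 + j)/3 = -2 + (3 + j/3) = 1 + j/3)
B = -12 (B = 2*(-6) = -12)
p(h, g) = -12
y(G) = -2 + (-12 + G)*(11 + G) (y(G) = -2 + (G + 11)*(G - 12) = -2 + (11 + G)*(-12 + G) = -2 + (-12 + G)*(11 + G))
H = 502 (H = (-134 + (-40)² - 1*(-40))*(1 + (⅓)*(-2)) = (-134 + 1600 + 40)*(1 - ⅔) = 1506*(⅓) = 502)
H - A = 502 - 1*255089 = 502 - 255089 = -254587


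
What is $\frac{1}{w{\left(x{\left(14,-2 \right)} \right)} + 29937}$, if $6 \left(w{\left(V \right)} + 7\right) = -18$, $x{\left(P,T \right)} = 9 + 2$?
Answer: $\frac{1}{29927} \approx 3.3415 \cdot 10^{-5}$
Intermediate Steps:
$x{\left(P,T \right)} = 11$
$w{\left(V \right)} = -10$ ($w{\left(V \right)} = -7 + \frac{1}{6} \left(-18\right) = -7 - 3 = -10$)
$\frac{1}{w{\left(x{\left(14,-2 \right)} \right)} + 29937} = \frac{1}{-10 + 29937} = \frac{1}{29927}$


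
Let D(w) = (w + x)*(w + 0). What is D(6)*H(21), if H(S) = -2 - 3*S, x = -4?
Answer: -780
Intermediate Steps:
D(w) = w*(-4 + w) (D(w) = (w - 4)*(w + 0) = (-4 + w)*w = w*(-4 + w))
D(6)*H(21) = (6*(-4 + 6))*(-2 - 3*21) = (6*2)*(-2 - 63) = 12*(-65) = -780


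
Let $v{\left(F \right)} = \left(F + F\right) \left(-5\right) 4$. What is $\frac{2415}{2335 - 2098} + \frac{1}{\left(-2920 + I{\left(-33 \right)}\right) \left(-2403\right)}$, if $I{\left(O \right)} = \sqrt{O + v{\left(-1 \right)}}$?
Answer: $\frac{16493582745775}{1618624867941} + \frac{\sqrt{7}}{20488922379} \approx 10.19$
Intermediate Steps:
$v{\left(F \right)} = - 40 F$ ($v{\left(F \right)} = 2 F \left(-5\right) 4 = - 10 F 4 = - 40 F$)
$I{\left(O \right)} = \sqrt{40 + O}$ ($I{\left(O \right)} = \sqrt{O - -40} = \sqrt{O + 40} = \sqrt{40 + O}$)
$\frac{2415}{2335 - 2098} + \frac{1}{\left(-2920 + I{\left(-33 \right)}\right) \left(-2403\right)} = \frac{2415}{2335 - 2098} + \frac{1}{\left(-2920 + \sqrt{40 - 33}\right) \left(-2403\right)} = \frac{2415}{2335 - 2098} + \frac{1}{-2920 + \sqrt{7}} \left(- \frac{1}{2403}\right) = \frac{2415}{237} - \frac{1}{2403 \left(-2920 + \sqrt{7}\right)} = 2415 \cdot \frac{1}{237} - \frac{1}{2403 \left(-2920 + \sqrt{7}\right)} = \frac{805}{79} - \frac{1}{2403 \left(-2920 + \sqrt{7}\right)}$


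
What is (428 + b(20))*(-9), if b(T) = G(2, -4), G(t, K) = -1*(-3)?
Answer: -3879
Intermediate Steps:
G(t, K) = 3
b(T) = 3
(428 + b(20))*(-9) = (428 + 3)*(-9) = 431*(-9) = -3879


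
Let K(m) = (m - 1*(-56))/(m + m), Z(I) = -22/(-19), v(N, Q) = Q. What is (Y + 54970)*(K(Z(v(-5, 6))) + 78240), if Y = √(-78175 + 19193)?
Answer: 47324305155/11 + 1721823*I*√58982/22 ≈ 4.3022e+9 + 1.9008e+7*I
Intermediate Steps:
Y = I*√58982 (Y = √(-58982) = I*√58982 ≈ 242.86*I)
Z(I) = 22/19 (Z(I) = -22*(-1/19) = 22/19)
K(m) = (56 + m)/(2*m) (K(m) = (m + 56)/((2*m)) = (56 + m)*(1/(2*m)) = (56 + m)/(2*m))
(Y + 54970)*(K(Z(v(-5, 6))) + 78240) = (I*√58982 + 54970)*((56 + 22/19)/(2*(22/19)) + 78240) = (54970 + I*√58982)*((½)*(19/22)*(1086/19) + 78240) = (54970 + I*√58982)*(543/22 + 78240) = (54970 + I*√58982)*(1721823/22) = 47324305155/11 + 1721823*I*√58982/22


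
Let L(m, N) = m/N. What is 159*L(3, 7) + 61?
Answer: 904/7 ≈ 129.14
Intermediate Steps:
159*L(3, 7) + 61 = 159*(3/7) + 61 = 477/7 + 61 = 904/7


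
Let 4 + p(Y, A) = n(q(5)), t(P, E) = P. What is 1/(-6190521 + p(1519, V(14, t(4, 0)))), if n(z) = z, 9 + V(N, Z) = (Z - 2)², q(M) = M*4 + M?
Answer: -1/6190500 ≈ -1.6154e-7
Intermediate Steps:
q(M) = 5*M (q(M) = 4*M + M = 5*M)
V(N, Z) = -9 + (-2 + Z)² (V(N, Z) = -9 + (Z - 2)² = -9 + (-2 + Z)²)
p(Y, A) = 21 (p(Y, A) = -4 + 5*5 = -4 + 25 = 21)
1/(-6190521 + p(1519, V(14, t(4, 0)))) = 1/(-6190521 + 21) = 1/(-6190500) = -1/6190500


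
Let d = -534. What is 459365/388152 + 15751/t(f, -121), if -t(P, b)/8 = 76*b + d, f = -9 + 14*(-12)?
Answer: 5233844219/3776718960 ≈ 1.3858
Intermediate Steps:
f = -177 (f = -9 - 168 = -177)
t(P, b) = 4272 - 608*b (t(P, b) = -8*(76*b - 534) = -8*(-534 + 76*b) = 4272 - 608*b)
459365/388152 + 15751/t(f, -121) = 459365/388152 + 15751/(4272 - 608*(-121)) = 459365*(1/388152) + 15751/(4272 + 73568) = 459365/388152 + 15751/77840 = 5233844219/3776718960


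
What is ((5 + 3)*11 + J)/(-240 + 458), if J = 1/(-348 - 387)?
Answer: 64679/160230 ≈ 0.40366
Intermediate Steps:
J = -1/735 (J = 1/(-735) = -1/735 ≈ -0.0013605)
((5 + 3)*11 + J)/(-240 + 458) = ((5 + 3)*11 - 1/735)/(-240 + 458) = (8*11 - 1/735)/218 = (88 - 1/735)*(1/218) = (64679/735)*(1/218) = 64679/160230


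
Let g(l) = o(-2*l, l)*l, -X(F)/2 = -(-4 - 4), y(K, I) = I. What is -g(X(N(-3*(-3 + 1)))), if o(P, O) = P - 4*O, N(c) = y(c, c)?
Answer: 1536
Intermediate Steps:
N(c) = c
X(F) = -16 (X(F) = -(-2)*(-4 - 4) = -(-2)*(-8) = -2*8 = -16)
g(l) = -6*l² (g(l) = (-2*l - 4*l)*l = (-6*l)*l = -6*l²)
-g(X(N(-3*(-3 + 1)))) = -(-6)*(-16)² = -(-6)*256 = -1*(-1536) = 1536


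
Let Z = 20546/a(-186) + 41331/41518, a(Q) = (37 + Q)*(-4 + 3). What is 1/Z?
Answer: 6186182/859187147 ≈ 0.0072000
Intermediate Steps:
a(Q) = -37 - Q (a(Q) = (37 + Q)*(-1) = -37 - Q)
Z = 859187147/6186182 (Z = 20546/(-37 - 1*(-186)) + 41331/41518 = 20546/(-37 + 186) + 41331*(1/41518) = 20546/149 + 41331/41518 = 859187147/6186182 ≈ 138.89)
1/Z = 1/(859187147/6186182) = 6186182/859187147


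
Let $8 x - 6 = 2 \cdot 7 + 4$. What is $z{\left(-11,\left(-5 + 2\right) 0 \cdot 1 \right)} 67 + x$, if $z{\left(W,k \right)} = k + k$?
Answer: $3$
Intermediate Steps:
$z{\left(W,k \right)} = 2 k$
$x = 3$ ($x = \frac{3}{4} + \frac{2 \cdot 7 + 4}{8} = \frac{3}{4} + \frac{14 + 4}{8} = \frac{3}{4} + \frac{1}{8} \cdot 18 = \frac{3}{4} + \frac{9}{4} = 3$)
$z{\left(-11,\left(-5 + 2\right) 0 \cdot 1 \right)} 67 + x = 2 \left(-5 + 2\right) 0 \cdot 1 \cdot 67 + 3 = 2 \left(-3\right) 0 \cdot 1 \cdot 67 + 3 = 2 \cdot 0 \cdot 1 \cdot 67 + 3 = 2 \cdot 0 \cdot 67 + 3 = 0 \cdot 67 + 3 = 0 + 3 = 3$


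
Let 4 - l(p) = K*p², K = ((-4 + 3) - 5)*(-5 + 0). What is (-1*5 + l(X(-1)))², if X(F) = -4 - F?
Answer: 73441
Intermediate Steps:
K = 30 (K = (-1 - 5)*(-5) = -6*(-5) = 30)
l(p) = 4 - 30*p²
(-1*5 + l(X(-1)))² = (-1*5 + (4 - 30*(-4 - 1*(-1))²))² = (-5 + (4 - 30*(-4 + 1)²))² = (-5 + (4 - 30*(-3)²))² = (-5 + (4 - 30*9))² = (-5 + (4 - 270))² = (-5 - 266)² = (-271)² = 73441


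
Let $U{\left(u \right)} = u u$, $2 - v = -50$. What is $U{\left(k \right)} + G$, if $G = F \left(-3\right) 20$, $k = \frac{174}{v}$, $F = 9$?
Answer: $- \frac{357471}{676} \approx -528.8$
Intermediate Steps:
$v = 52$ ($v = 2 - -50 = 2 + 50 = 52$)
$k = \frac{87}{26}$ ($k = \frac{174}{52} = 174 \cdot \frac{1}{52} = \frac{87}{26} \approx 3.3462$)
$G = -540$ ($G = 9 \left(-3\right) 20 = \left(-27\right) 20 = -540$)
$U{\left(u \right)} = u^{2}$
$U{\left(k \right)} + G = \left(\frac{87}{26}\right)^{2} - 540 = \frac{7569}{676} - 540 = - \frac{357471}{676}$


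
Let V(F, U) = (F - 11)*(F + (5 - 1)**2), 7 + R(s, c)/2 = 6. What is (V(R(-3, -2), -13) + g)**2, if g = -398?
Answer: 336400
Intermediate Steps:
R(s, c) = -2 (R(s, c) = -14 + 2*6 = -14 + 12 = -2)
V(F, U) = (-11 + F)*(16 + F) (V(F, U) = (-11 + F)*(F + 4**2) = (-11 + F)*(F + 16) = (-11 + F)*(16 + F))
(V(R(-3, -2), -13) + g)**2 = ((-176 + (-2)**2 + 5*(-2)) - 398)**2 = ((-176 + 4 - 10) - 398)**2 = (-182 - 398)**2 = (-580)**2 = 336400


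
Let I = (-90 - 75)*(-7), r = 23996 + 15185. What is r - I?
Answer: 38026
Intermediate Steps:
r = 39181
I = 1155 (I = -165*(-7) = 1155)
r - I = 39181 - 1*1155 = 39181 - 1155 = 38026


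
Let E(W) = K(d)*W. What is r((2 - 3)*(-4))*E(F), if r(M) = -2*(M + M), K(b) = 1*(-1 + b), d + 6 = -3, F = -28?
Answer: -4480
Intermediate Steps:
d = -9 (d = -6 - 3 = -9)
K(b) = -1 + b
r(M) = -4*M
E(W) = -10*W (E(W) = (-1 - 9)*W = -10*W)
r((2 - 3)*(-4))*E(F) = (-4*(2 - 3)*(-4))*(-10*(-28)) = -(-4)*(-4)*280 = -4*4*280 = -16*280 = -4480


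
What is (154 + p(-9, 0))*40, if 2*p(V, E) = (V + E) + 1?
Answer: 6000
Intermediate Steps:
p(V, E) = 1/2 + E/2 + V/2 (p(V, E) = ((V + E) + 1)/2 = ((E + V) + 1)/2 = (1 + E + V)/2 = 1/2 + E/2 + V/2)
(154 + p(-9, 0))*40 = (154 + (1/2 + (1/2)*0 + (1/2)*(-9)))*40 = (154 + (1/2 + 0 - 9/2))*40 = (154 - 4)*40 = 150*40 = 6000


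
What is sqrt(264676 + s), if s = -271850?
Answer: I*sqrt(7174) ≈ 84.699*I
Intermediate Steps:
sqrt(264676 + s) = sqrt(264676 - 271850) = sqrt(-7174) = I*sqrt(7174)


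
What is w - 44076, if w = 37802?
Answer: -6274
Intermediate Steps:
w - 44076 = 37802 - 44076 = -6274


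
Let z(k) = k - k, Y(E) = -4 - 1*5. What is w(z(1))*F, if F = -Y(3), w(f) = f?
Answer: 0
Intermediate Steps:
Y(E) = -9 (Y(E) = -4 - 5 = -9)
z(k) = 0
F = 9 (F = -1*(-9) = 9)
w(z(1))*F = 0*9 = 0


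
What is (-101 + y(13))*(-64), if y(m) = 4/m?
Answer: 83776/13 ≈ 6444.3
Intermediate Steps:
(-101 + y(13))*(-64) = (-101 + 4/13)*(-64) = -1309/13*(-64) = 83776/13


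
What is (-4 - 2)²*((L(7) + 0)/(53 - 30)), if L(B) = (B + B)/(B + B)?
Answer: 36/23 ≈ 1.5652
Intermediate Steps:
L(B) = 1 (L(B) = (2*B)/((2*B)) = (2*B)*(1/(2*B)) = 1)
(-4 - 2)²*((L(7) + 0)/(53 - 30)) = (-4 - 2)²*((1 + 0)/(53 - 30)) = (-6)²*(1/23) = 36*(1*(1/23)) = 36*(1/23) = 36/23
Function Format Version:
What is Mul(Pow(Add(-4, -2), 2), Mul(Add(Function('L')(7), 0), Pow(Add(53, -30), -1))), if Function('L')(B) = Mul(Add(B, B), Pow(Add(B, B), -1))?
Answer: Rational(36, 23) ≈ 1.5652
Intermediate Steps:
Function('L')(B) = 1 (Function('L')(B) = Mul(Mul(2, B), Pow(Mul(2, B), -1)) = Mul(Mul(2, B), Mul(Rational(1, 2), Pow(B, -1))) = 1)
Mul(Pow(Add(-4, -2), 2), Mul(Add(Function('L')(7), 0), Pow(Add(53, -30), -1))) = Mul(Pow(Add(-4, -2), 2), Mul(Add(1, 0), Pow(Add(53, -30), -1))) = Mul(Pow(-6, 2), Mul(1, Pow(23, -1))) = Mul(36, Mul(1, Rational(1, 23))) = Mul(36, Rational(1, 23)) = Rational(36, 23)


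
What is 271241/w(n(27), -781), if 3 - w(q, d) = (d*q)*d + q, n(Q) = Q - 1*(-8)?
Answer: -271241/21348667 ≈ -0.012705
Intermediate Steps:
n(Q) = 8 + Q (n(Q) = Q + 8 = 8 + Q)
w(q, d) = 3 - q - q*d**2 (w(q, d) = 3 - ((d*q)*d + q) = 3 - (q*d**2 + q) = 3 - (q + q*d**2) = 3 + (-q - q*d**2) = 3 - q - q*d**2)
271241/w(n(27), -781) = 271241/(3 - (8 + 27) - 1*(8 + 27)*(-781)**2) = 271241/(3 - 1*35 - 1*35*609961) = 271241/(3 - 35 - 21348635) = 271241/(-21348667) = 271241*(-1/21348667) = -271241/21348667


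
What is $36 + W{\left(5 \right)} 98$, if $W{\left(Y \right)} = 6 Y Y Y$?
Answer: $73536$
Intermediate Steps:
$W{\left(Y \right)} = 6 Y^{3}$ ($W{\left(Y \right)} = 6 Y Y^{2} = 6 Y^{3}$)
$36 + W{\left(5 \right)} 98 = 36 + 6 \cdot 5^{3} \cdot 98 = 36 + 6 \cdot 125 \cdot 98 = 36 + 750 \cdot 98 = 36 + 73500 = 73536$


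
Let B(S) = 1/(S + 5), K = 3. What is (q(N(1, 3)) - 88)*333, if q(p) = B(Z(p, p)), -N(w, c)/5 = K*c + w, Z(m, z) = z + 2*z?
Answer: -4249413/145 ≈ -29306.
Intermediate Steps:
Z(m, z) = 3*z
B(S) = 1/(5 + S)
N(w, c) = -15*c - 5*w (N(w, c) = -5*(3*c + w) = -5*(w + 3*c) = -15*c - 5*w)
q(p) = 1/(5 + 3*p)
(q(N(1, 3)) - 88)*333 = (1/(5 + 3*(-15*3 - 5*1)) - 88)*333 = (1/(5 + 3*(-45 - 5)) - 88)*333 = (1/(5 + 3*(-50)) - 88)*333 = (1/(5 - 150) - 88)*333 = (1/(-145) - 88)*333 = (-1/145 - 88)*333 = -12761/145*333 = -4249413/145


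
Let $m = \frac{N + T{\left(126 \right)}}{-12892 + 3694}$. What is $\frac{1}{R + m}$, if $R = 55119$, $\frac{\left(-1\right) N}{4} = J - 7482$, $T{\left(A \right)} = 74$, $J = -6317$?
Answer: $\frac{4599}{253464646} \approx 1.8145 \cdot 10^{-5}$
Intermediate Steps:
$N = 55196$ ($N = - 4 \left(-6317 - 7482\right) = \left(-4\right) \left(-13799\right) = 55196$)
$m = - \frac{27635}{4599}$ ($m = \frac{55196 + 74}{-12892 + 3694} = \frac{55270}{-9198} = 55270 \left(- \frac{1}{9198}\right) = - \frac{27635}{4599} \approx -6.0089$)
$\frac{1}{R + m} = \frac{1}{55119 - \frac{27635}{4599}} = \frac{1}{\frac{253464646}{4599}} = \frac{4599}{253464646}$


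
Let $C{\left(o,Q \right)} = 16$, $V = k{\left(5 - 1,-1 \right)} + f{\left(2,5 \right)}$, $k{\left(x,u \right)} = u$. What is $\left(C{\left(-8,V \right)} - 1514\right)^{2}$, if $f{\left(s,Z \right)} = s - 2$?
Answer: $2244004$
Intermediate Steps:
$f{\left(s,Z \right)} = -2 + s$ ($f{\left(s,Z \right)} = s - 2 = -2 + s$)
$V = -1$ ($V = -1 + \left(-2 + 2\right) = -1 + 0 = -1$)
$\left(C{\left(-8,V \right)} - 1514\right)^{2} = \left(16 - 1514\right)^{2} = \left(-1498\right)^{2} = 2244004$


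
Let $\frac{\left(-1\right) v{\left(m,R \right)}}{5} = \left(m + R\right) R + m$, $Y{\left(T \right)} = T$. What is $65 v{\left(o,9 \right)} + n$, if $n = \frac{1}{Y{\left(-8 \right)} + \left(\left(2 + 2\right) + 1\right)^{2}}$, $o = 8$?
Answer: $- \frac{889524}{17} \approx -52325.0$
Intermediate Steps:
$v{\left(m,R \right)} = - 5 m - 5 R \left(R + m\right)$ ($v{\left(m,R \right)} = - 5 \left(\left(m + R\right) R + m\right) = - 5 \left(\left(R + m\right) R + m\right) = - 5 \left(R \left(R + m\right) + m\right) = - 5 \left(m + R \left(R + m\right)\right) = - 5 m - 5 R \left(R + m\right)$)
$n = \frac{1}{17}$ ($n = \frac{1}{-8 + \left(\left(2 + 2\right) + 1\right)^{2}} = \frac{1}{-8 + \left(4 + 1\right)^{2}} = \frac{1}{-8 + 5^{2}} = \frac{1}{-8 + 25} = \frac{1}{17} \approx 0.058824$)
$65 v{\left(o,9 \right)} + n = 65 \left(\left(-5\right) 8 - 5 \cdot 9^{2} - 45 \cdot 8\right) + \frac{1}{17} = 65 \left(-40 - 405 - 360\right) + \frac{1}{17} = 65 \left(-805\right) + \frac{1}{17} = -52325 + \frac{1}{17} = - \frac{889524}{17}$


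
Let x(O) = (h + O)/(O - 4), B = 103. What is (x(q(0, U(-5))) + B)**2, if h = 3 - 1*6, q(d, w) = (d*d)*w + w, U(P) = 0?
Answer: 172225/16 ≈ 10764.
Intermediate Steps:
q(d, w) = w + w*d**2 (q(d, w) = d**2*w + w = w*d**2 + w = w + w*d**2)
h = -3 (h = 3 - 6 = -3)
x(O) = (-3 + O)/(-4 + O) (x(O) = (-3 + O)/(O - 4) = (-3 + O)/(-4 + O))
(x(q(0, U(-5))) + B)**2 = ((-3 + 0*(1 + 0**2))/(-4 + 0*(1 + 0**2)) + 103)**2 = ((-3 + 0*(1 + 0))/(-4 + 0*(1 + 0)) + 103)**2 = ((-3 + 0*1)/(-4 + 0*1) + 103)**2 = ((-3 + 0)/(-4 + 0) + 103)**2 = (-3/(-4) + 103)**2 = (-1/4*(-3) + 103)**2 = (3/4 + 103)**2 = (415/4)**2 = 172225/16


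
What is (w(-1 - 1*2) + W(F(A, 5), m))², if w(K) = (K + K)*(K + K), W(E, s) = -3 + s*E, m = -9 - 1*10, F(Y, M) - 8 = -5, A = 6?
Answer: 576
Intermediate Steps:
F(Y, M) = 3 (F(Y, M) = 8 - 5 = 3)
m = -19 (m = -9 - 10 = -19)
W(E, s) = -3 + E*s
w(K) = 4*K² (w(K) = (2*K)*(2*K) = 4*K²)
(w(-1 - 1*2) + W(F(A, 5), m))² = (4*(-1 - 1*2)² + (-3 + 3*(-19)))² = (4*(-1 - 2)² + (-3 - 57))² = (4*(-3)² - 60)² = (4*9 - 60)² = (36 - 60)² = (-24)² = 576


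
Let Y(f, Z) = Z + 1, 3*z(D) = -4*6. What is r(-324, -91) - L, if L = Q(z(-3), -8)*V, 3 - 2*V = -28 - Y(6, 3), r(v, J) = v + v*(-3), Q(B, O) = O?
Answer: 788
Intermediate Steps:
z(D) = -8 (z(D) = (-4*6)/3 = (⅓)*(-24) = -8)
Y(f, Z) = 1 + Z
r(v, J) = -2*v (r(v, J) = v - 3*v = -2*v)
V = 35/2 (V = 3/2 - (-28 - (1 + 3))/2 = 3/2 - (-28 - 1*4)/2 = 3/2 - (-28 - 4)/2 = 3/2 - ½*(-32) = 3/2 + 16 = 35/2 ≈ 17.500)
L = -140 (L = -8*35/2 = -140)
r(-324, -91) - L = -2*(-324) - 1*(-140) = 648 + 140 = 788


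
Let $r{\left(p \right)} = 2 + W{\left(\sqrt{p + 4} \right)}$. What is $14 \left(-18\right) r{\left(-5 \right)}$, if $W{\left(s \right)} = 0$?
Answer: $-504$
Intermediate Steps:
$r{\left(p \right)} = 2$ ($r{\left(p \right)} = 2 + 0 = 2$)
$14 \left(-18\right) r{\left(-5 \right)} = 14 \left(-18\right) 2 = \left(-252\right) 2 = -504$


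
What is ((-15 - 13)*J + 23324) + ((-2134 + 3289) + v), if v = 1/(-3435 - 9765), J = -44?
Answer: 339385199/13200 ≈ 25711.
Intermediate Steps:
v = -1/13200 (v = 1/(-13200) = -1/13200 ≈ -7.5758e-5)
((-15 - 13)*J + 23324) + ((-2134 + 3289) + v) = ((-15 - 13)*(-44) + 23324) + ((-2134 + 3289) - 1/13200) = (-28*(-44) + 23324) + (1155 - 1/13200) = (1232 + 23324) + 15245999/13200 = 24556 + 15245999/13200 = 339385199/13200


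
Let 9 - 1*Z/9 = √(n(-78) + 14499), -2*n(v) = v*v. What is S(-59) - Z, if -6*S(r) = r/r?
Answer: -487/6 + 27*√1273 ≈ 882.17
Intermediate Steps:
n(v) = -v²/2 (n(v) = -v*v/2 = -v²/2)
S(r) = -⅙ (S(r) = -r/(6*r) = -⅙*1 = -⅙)
Z = 81 - 27*√1273 (Z = 81 - 9*√(-½*(-78)² + 14499) = 81 - 9*√(-½*6084 + 14499) = 81 - 9*√(-3042 + 14499) = 81 - 27*√1273 ≈ -882.34)
S(-59) - Z = -⅙ - (81 - 27*√1273) = -⅙ + (-81 + 27*√1273) = -487/6 + 27*√1273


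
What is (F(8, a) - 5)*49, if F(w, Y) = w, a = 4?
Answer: 147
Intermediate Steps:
(F(8, a) - 5)*49 = (8 - 5)*49 = 3*49 = 147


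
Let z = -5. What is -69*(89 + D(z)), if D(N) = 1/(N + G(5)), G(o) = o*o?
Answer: -122889/20 ≈ -6144.5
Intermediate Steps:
G(o) = o²
D(N) = 1/(25 + N) (D(N) = 1/(N + 5²) = 1/(N + 25) = 1/(25 + N))
-69*(89 + D(z)) = -69*(89 + 1/(25 - 5)) = -69*(89 + 1/20) = -69*1781/20 = -122889/20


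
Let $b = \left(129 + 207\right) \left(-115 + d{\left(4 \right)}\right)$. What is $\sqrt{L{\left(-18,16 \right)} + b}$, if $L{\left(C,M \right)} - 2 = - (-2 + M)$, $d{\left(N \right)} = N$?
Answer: $2 i \sqrt{9327} \approx 193.15 i$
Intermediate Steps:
$L{\left(C,M \right)} = 4 - M$ ($L{\left(C,M \right)} = 2 - \left(-2 + M\right) = 4 - M$)
$b = -37296$ ($b = \left(129 + 207\right) \left(-115 + 4\right) = 336 \left(-111\right) = -37296$)
$\sqrt{L{\left(-18,16 \right)} + b} = \sqrt{\left(4 - 16\right) - 37296} = \sqrt{-12 - 37296} = \sqrt{-37308} = 2 i \sqrt{9327}$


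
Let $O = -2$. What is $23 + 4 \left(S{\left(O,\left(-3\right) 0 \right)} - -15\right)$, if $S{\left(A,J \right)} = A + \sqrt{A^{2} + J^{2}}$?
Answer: $83$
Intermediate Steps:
$23 + 4 \left(S{\left(O,\left(-3\right) 0 \right)} - -15\right) = 23 + 4 \left(\left(-2 + \sqrt{\left(-2\right)^{2} + \left(\left(-3\right) 0\right)^{2}}\right) - -15\right) = 23 + 4 \left(\left(-2 + \sqrt{4 + 0^{2}}\right) + 15\right) = 23 + 4 \left(\left(-2 + \sqrt{4 + 0}\right) + 15\right) = 23 + 4 \left(\left(-2 + \sqrt{4}\right) + 15\right) = 23 + 4 \left(\left(-2 + 2\right) + 15\right) = 23 + 4 \left(0 + 15\right) = 23 + 4 \cdot 15 = 23 + 60 = 83$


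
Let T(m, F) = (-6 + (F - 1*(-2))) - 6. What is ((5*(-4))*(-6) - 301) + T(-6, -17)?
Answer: -208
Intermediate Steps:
T(m, F) = -10 + F (T(m, F) = (-6 + (F + 2)) - 6 = (-6 + (2 + F)) - 6 = (-4 + F) - 6 = -10 + F)
((5*(-4))*(-6) - 301) + T(-6, -17) = ((5*(-4))*(-6) - 301) + (-10 - 17) = (-20*(-6) - 301) - 27 = (120 - 301) - 27 = -181 - 27 = -208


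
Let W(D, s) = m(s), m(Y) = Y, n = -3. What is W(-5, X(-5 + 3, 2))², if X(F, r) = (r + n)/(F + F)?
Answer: 1/16 ≈ 0.062500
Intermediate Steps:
X(F, r) = (-3 + r)/(2*F) (X(F, r) = (r - 3)/(F + F) = (-3 + r)/((2*F)) = (-3 + r)*(1/(2*F)) = (-3 + r)/(2*F))
W(D, s) = s
W(-5, X(-5 + 3, 2))² = ((-3 + 2)/(2*(-5 + 3)))² = ((½)*(-1)/(-2))² = ((½)*(-½)*(-1))² = (¼)² = 1/16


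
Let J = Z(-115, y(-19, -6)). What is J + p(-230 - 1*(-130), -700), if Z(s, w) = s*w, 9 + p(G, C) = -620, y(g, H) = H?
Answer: 61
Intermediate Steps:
p(G, C) = -629 (p(G, C) = -9 - 620 = -629)
J = 690 (J = -115*(-6) = 690)
J + p(-230 - 1*(-130), -700) = 690 - 629 = 61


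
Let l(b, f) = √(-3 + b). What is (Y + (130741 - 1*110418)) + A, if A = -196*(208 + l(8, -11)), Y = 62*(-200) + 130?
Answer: -32715 - 196*√5 ≈ -33153.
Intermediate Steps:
Y = -12270 (Y = -12400 + 130 = -12270)
A = -40768 - 196*√5 (A = -196*(208 + √(-3 + 8)) = -196*(208 + √5) = -40768 - 196*√5 ≈ -41206.)
(Y + (130741 - 1*110418)) + A = (-12270 + (130741 - 1*110418)) + (-40768 - 196*√5) = (-12270 + (130741 - 110418)) + (-40768 - 196*√5) = (-12270 + 20323) + (-40768 - 196*√5) = 8053 + (-40768 - 196*√5) = -32715 - 196*√5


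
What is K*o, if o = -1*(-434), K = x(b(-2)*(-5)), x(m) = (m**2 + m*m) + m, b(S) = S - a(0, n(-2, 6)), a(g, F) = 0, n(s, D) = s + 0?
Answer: 91140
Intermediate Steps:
n(s, D) = s
b(S) = S (b(S) = S - 1*0 = S + 0 = S)
x(m) = m + 2*m**2 (x(m) = (m**2 + m**2) + m = 2*m**2 + m = m + 2*m**2)
K = 210 (K = (-2*(-5))*(1 + 2*(-2*(-5))) = 10*(1 + 2*10) = 10*(1 + 20) = 10*21 = 210)
o = 434
K*o = 210*434 = 91140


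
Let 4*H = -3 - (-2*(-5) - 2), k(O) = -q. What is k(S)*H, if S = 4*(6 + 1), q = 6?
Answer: 33/2 ≈ 16.500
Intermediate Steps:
S = 28 (S = 4*7 = 28)
k(O) = -6 (k(O) = -1*6 = -6)
H = -11/4 (H = (-3 - (-2*(-5) - 2))/4 = (-3 - (10 - 2))/4 = (-3 - 1*8)/4 = (-3 - 8)/4 = (¼)*(-11) = -11/4 ≈ -2.7500)
k(S)*H = -6*(-11/4) = 33/2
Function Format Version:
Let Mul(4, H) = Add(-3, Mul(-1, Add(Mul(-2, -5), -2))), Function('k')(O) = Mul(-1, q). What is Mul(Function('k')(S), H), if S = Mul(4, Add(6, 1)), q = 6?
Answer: Rational(33, 2) ≈ 16.500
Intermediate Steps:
S = 28 (S = Mul(4, 7) = 28)
Function('k')(O) = -6 (Function('k')(O) = Mul(-1, 6) = -6)
H = Rational(-11, 4) (H = Mul(Rational(1, 4), Add(-3, Mul(-1, Add(Mul(-2, -5), -2)))) = Mul(Rational(1, 4), Add(-3, Mul(-1, Add(10, -2)))) = Mul(Rational(1, 4), Add(-3, Mul(-1, 8))) = Mul(Rational(1, 4), Add(-3, -8)) = Mul(Rational(1, 4), -11) = Rational(-11, 4) ≈ -2.7500)
Mul(Function('k')(S), H) = Mul(-6, Rational(-11, 4)) = Rational(33, 2)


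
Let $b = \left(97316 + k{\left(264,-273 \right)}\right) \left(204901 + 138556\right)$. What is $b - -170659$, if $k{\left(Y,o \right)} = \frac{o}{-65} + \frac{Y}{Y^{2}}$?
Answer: $\frac{44121628176613}{1320} \approx 3.3425 \cdot 10^{10}$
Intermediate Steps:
$k{\left(Y,o \right)} = \frac{1}{Y} - \frac{o}{65}$ ($k{\left(Y,o \right)} = o \left(- \frac{1}{65}\right) + \frac{Y}{Y^{2}} = - \frac{o}{65} + \frac{1}{Y} = \frac{1}{Y} - \frac{o}{65}$)
$b = \frac{44121402906733}{1320}$ ($b = \left(97316 + \left(\frac{1}{264} - - \frac{21}{5}\right)\right) \left(204901 + 138556\right) = \left(97316 + \left(\frac{1}{264} + \frac{21}{5}\right)\right) 343457 = \left(97316 + \frac{5549}{1320}\right) 343457 = \frac{128462669}{1320} \cdot 343457 = \frac{44121402906733}{1320} \approx 3.3425 \cdot 10^{10}$)
$b - -170659 = \frac{44121402906733}{1320} - -170659 = \frac{44121402906733}{1320} + 170659 = \frac{44121628176613}{1320}$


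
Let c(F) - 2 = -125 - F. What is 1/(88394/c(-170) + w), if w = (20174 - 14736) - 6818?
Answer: 47/23534 ≈ 0.0019971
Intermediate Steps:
w = -1380 (w = 5438 - 6818 = -1380)
c(F) = -123 - F (c(F) = 2 + (-125 - F) = -123 - F)
1/(88394/c(-170) + w) = 1/(88394/(-123 - 1*(-170)) - 1380) = 1/(88394/(-123 + 170) - 1380) = 1/(88394/47 - 1380) = 1/(23534/47) = 47/23534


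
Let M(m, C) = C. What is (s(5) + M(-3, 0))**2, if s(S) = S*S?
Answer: 625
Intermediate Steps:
s(S) = S**2
(s(5) + M(-3, 0))**2 = (5**2 + 0)**2 = (25 + 0)**2 = 25**2 = 625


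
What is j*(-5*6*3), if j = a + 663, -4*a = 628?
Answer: -45540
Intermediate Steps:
a = -157 (a = -1/4*628 = -157)
j = 506 (j = -157 + 663 = 506)
j*(-5*6*3) = 506*(-5*6*3) = 506*(-30*3) = 506*(-90) = -45540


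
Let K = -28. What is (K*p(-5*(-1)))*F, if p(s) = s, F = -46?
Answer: 6440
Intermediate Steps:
(K*p(-5*(-1)))*F = -(-140)*(-1)*(-46) = -28*5*(-46) = -140*(-46) = 6440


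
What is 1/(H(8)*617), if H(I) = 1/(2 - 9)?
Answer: -7/617 ≈ -0.011345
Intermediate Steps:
H(I) = -1/7 (H(I) = 1/(-7) = -1/7)
1/(H(8)*617) = 1/(-1/7*617) = 1/(-617/7) = -7/617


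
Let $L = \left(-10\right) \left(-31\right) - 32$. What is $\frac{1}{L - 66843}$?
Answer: $- \frac{1}{66565} \approx -1.5023 \cdot 10^{-5}$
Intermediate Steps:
$L = 278$ ($L = 310 - 32 = 278$)
$\frac{1}{L - 66843} = \frac{1}{278 - 66843} = \frac{1}{-66565} = - \frac{1}{66565}$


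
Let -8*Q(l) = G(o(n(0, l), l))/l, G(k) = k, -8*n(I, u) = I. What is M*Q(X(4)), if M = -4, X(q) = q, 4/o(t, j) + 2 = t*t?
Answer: -¼ ≈ -0.25000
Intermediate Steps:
n(I, u) = -I/8
o(t, j) = 4/(-2 + t²) (o(t, j) = 4/(-2 + t*t) = 4/(-2 + t²))
Q(l) = 1/(4*l) (Q(l) = -4/(-2 + (-⅛*0)²)/(8*l) = -4/(-2 + 0²)/(8*l) = -4/(-2 + 0)/(8*l) = -4/(-2)/(8*l) = -4*(-½)/(8*l) = -(-1)/(4*l) = 1/(4*l))
M*Q(X(4)) = -1/4 = -4*1/16 = -¼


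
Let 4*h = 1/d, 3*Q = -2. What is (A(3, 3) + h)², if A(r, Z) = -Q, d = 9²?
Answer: 47089/104976 ≈ 0.44857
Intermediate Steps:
Q = -⅔ (Q = (⅓)*(-2) = -⅔ ≈ -0.66667)
d = 81
A(r, Z) = ⅔ (A(r, Z) = -1*(-⅔) = ⅔)
h = 1/324 (h = (¼)/81 = (¼)*(1/81) = 1/324 ≈ 0.0030864)
(A(3, 3) + h)² = (⅔ + 1/324)² = (217/324)² = 47089/104976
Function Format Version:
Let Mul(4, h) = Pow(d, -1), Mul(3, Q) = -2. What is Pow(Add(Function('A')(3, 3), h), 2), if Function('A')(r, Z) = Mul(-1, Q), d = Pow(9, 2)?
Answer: Rational(47089, 104976) ≈ 0.44857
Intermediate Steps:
Q = Rational(-2, 3) (Q = Mul(Rational(1, 3), -2) = Rational(-2, 3) ≈ -0.66667)
d = 81
Function('A')(r, Z) = Rational(2, 3) (Function('A')(r, Z) = Mul(-1, Rational(-2, 3)) = Rational(2, 3))
h = Rational(1, 324) (h = Mul(Rational(1, 4), Pow(81, -1)) = Mul(Rational(1, 4), Rational(1, 81)) = Rational(1, 324) ≈ 0.0030864)
Pow(Add(Function('A')(3, 3), h), 2) = Pow(Add(Rational(2, 3), Rational(1, 324)), 2) = Pow(Rational(217, 324), 2) = Rational(47089, 104976)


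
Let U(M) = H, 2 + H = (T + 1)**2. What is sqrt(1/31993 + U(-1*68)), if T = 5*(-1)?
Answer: 3*sqrt(1592195631)/31993 ≈ 3.7417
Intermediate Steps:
T = -5
H = 14 (H = -2 + (-5 + 1)**2 = -2 + (-4)**2 = -2 + 16 = 14)
U(M) = 14
sqrt(1/31993 + U(-1*68)) = sqrt(1/31993 + 14) = sqrt(447903/31993) = 3*sqrt(1592195631)/31993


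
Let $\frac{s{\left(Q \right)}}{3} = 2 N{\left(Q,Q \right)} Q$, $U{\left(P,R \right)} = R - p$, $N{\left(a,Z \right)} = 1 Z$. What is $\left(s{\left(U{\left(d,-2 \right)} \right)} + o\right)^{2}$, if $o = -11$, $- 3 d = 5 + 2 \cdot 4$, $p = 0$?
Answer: $169$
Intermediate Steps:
$d = - \frac{13}{3}$ ($d = - \frac{5 + 2 \cdot 4}{3} = - \frac{5 + 8}{3} = \left(- \frac{1}{3}\right) 13 = - \frac{13}{3} \approx -4.3333$)
$N{\left(a,Z \right)} = Z$
$U{\left(P,R \right)} = R$ ($U{\left(P,R \right)} = R - 0 = R + 0 = R$)
$s{\left(Q \right)} = 6 Q^{2}$ ($s{\left(Q \right)} = 3 \cdot 2 Q Q = 3 \cdot 2 Q^{2} = 6 Q^{2}$)
$\left(s{\left(U{\left(d,-2 \right)} \right)} + o\right)^{2} = \left(6 \left(-2\right)^{2} - 11\right)^{2} = \left(6 \cdot 4 - 11\right)^{2} = \left(24 - 11\right)^{2} = 13^{2} = 169$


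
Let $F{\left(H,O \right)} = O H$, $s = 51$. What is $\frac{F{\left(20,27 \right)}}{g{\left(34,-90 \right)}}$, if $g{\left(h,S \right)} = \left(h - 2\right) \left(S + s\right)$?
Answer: $- \frac{45}{104} \approx -0.43269$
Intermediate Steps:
$g{\left(h,S \right)} = \left(-2 + h\right) \left(51 + S\right)$ ($g{\left(h,S \right)} = \left(h - 2\right) \left(S + 51\right) = \left(-2 + h\right) \left(51 + S\right)$)
$F{\left(H,O \right)} = H O$
$\frac{F{\left(20,27 \right)}}{g{\left(34,-90 \right)}} = \frac{20 \cdot 27}{-102 - -180 + 51 \cdot 34 - 3060} = \frac{540}{-102 + 180 + 1734 - 3060} = \frac{540}{-1248} = 540 \left(- \frac{1}{1248}\right) = - \frac{45}{104}$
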